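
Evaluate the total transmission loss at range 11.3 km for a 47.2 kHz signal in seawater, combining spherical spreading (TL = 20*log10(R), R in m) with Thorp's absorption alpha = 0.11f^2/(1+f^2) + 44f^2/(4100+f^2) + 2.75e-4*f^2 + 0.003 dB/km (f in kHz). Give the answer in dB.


264.31 dB


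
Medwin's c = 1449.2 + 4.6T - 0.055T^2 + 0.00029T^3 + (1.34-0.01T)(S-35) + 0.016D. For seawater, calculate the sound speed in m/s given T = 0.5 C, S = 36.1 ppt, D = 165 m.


1455.59 m/s


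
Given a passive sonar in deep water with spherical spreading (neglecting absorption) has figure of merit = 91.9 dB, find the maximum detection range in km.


At max range FOM = TL, so 20*log10(R) = 91.9
R = 10^(91.9/20) = 39355.01 m = 39.36 km

39.36 km


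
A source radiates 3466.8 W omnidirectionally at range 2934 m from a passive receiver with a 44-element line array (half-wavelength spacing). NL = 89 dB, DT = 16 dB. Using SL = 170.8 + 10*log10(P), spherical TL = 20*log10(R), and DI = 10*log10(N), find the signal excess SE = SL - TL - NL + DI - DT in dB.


48.28 dB


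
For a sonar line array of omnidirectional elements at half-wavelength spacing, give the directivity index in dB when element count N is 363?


DI = 10*log10(363) = 25.6

25.6 dB


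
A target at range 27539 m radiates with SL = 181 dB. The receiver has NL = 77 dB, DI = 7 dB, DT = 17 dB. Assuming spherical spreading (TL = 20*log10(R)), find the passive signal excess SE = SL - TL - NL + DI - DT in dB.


5.2 dB


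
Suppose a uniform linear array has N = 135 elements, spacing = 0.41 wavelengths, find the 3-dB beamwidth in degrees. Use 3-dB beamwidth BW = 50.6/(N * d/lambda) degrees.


BW = 50.6 / (135 * 0.41) = 50.6 / 55.35 = 0.91

0.91 deg


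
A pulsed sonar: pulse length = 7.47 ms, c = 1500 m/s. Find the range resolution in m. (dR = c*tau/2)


dR = c*tau/2 = 1500 * 7.47e-3 / 2 = 5.6025

5.6025 m


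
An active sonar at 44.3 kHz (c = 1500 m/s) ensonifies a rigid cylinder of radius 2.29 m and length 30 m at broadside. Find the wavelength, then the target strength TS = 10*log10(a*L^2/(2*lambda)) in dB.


Step 1: lambda = c/f = 1500/44300 = 0.03386 m
Step 2: TS = 10*log10(a*L^2/(2*lambda)) = 10*log10(2.29*30^2/(2*0.03386)) = 44.83

44.83 dB


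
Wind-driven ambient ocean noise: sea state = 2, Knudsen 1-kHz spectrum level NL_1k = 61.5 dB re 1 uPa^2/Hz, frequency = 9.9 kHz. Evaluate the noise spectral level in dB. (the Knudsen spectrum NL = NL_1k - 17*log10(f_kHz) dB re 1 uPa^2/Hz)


NL = NL_1k - 17*log10(f_kHz) = 61.5 - 17*log10(9.9) = 61.5 - (16.93) = 44.57

44.57 dB


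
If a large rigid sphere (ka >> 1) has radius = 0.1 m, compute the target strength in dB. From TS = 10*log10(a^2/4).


-26.02 dB


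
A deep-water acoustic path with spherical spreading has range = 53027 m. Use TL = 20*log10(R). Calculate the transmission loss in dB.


94.49 dB


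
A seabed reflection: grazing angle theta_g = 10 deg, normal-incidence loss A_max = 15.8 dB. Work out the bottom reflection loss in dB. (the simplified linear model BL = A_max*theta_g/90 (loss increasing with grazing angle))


1.76 dB


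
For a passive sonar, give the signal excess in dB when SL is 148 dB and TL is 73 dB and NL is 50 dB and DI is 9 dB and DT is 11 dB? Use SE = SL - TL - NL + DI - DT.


23 dB


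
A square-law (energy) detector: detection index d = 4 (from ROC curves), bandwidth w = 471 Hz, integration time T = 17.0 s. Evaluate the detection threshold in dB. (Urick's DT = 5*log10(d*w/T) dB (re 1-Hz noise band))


DT = 5*log10(d*w/T) = 5*log10(4 * 471 / 17.0) = 5*log10(110.82) = 10.22

10.22 dB


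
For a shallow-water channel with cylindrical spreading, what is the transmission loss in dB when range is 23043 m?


TL = 10*log10(23043) = 43.63

43.63 dB


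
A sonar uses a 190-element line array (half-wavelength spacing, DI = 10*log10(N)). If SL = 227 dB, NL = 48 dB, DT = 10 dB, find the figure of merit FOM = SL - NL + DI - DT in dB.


Step 1: DI = 10*log10(190) = 22.79 dB
Step 2: FOM = SL - NL + DI - DT = 227 - 48 + 22.79 - 10 = 191.79

191.79 dB


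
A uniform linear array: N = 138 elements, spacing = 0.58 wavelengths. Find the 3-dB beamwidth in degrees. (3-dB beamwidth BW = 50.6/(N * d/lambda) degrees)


BW = 50.6 / (138 * 0.58) = 50.6 / 80.04 = 0.63

0.63 deg


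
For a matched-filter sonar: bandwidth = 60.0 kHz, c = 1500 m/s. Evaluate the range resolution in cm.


1.25 cm


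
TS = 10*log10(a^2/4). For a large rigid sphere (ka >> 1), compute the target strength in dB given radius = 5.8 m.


9.25 dB


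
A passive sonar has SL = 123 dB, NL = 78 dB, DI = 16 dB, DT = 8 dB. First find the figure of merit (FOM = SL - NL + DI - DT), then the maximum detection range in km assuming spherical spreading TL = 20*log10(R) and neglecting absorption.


Step 1: FOM = SL - NL + DI - DT = 123 - 78 + 16 - 8 = 53 dB
Step 2: at max range FOM = TL = 20*log10(R), so R = 10^(53/20) = 446.68 m = 0.45 km

0.45 km


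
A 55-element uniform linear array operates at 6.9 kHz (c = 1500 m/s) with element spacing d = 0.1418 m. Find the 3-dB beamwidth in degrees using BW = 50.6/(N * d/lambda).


Step 1: lambda = 1500/6900 = 0.21739 m
Step 2: d/lambda = 0.1418/0.21739 = 0.6523
Step 3: BW = 50.6/(N * d/lambda) = 50.6/(55 * 0.6523) = 1.41

1.41 deg


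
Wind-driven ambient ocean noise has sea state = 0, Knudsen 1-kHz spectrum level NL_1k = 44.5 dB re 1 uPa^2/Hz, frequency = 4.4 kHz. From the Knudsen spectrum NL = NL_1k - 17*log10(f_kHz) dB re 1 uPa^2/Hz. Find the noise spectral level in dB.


33.56 dB


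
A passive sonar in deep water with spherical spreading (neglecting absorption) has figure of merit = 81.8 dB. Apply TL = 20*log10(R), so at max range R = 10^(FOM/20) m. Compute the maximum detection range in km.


At max range FOM = TL, so 20*log10(R) = 81.8
R = 10^(81.8/20) = 12302.69 m = 12.3 km

12.3 km


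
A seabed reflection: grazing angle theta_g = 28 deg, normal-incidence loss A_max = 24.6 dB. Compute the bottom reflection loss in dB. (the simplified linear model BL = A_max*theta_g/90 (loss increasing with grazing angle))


BL = A_max * theta_g / 90 = 24.6 * 28 / 90 = 7.65

7.65 dB


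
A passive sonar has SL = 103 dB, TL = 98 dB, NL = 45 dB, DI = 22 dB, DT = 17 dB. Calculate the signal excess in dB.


-35 dB


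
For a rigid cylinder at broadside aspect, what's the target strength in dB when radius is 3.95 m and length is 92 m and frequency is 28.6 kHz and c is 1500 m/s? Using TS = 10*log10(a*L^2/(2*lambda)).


lambda = 1500/28600 = 0.05245 m
TS = 10*log10(3.95*92^2/(2*0.05245)) = 55.03

55.03 dB


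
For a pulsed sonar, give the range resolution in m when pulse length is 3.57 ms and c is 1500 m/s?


dR = c*tau/2 = 1500 * 3.57e-3 / 2 = 2.6775

2.6775 m


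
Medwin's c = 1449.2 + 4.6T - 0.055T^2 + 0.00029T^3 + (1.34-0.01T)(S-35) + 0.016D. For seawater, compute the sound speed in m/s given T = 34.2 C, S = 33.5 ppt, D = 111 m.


1554.07 m/s


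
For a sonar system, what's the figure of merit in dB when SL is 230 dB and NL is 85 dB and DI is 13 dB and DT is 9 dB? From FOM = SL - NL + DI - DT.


FOM = SL - NL + DI - DT = 230 - 85 + 13 - 9 = 149

149 dB


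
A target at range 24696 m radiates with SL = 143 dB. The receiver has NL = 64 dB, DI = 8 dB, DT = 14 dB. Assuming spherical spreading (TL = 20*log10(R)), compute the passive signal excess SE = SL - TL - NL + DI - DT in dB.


Step 1: TL = 20*log10(24696) = 87.85 dB
Step 2: SE = 143 - 87.85 - 64 + 8 - 14 = -14.85

-14.85 dB


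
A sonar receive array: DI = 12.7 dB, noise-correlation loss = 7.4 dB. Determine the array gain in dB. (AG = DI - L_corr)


AG = DI - L_corr = 12.7 - 7.4 = 5.3

5.3 dB


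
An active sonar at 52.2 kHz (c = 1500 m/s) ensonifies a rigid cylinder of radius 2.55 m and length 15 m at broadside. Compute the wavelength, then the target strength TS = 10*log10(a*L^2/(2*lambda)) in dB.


Step 1: lambda = c/f = 1500/52200 = 0.02874 m
Step 2: TS = 10*log10(a*L^2/(2*lambda)) = 10*log10(2.55*15^2/(2*0.02874)) = 39.99

39.99 dB


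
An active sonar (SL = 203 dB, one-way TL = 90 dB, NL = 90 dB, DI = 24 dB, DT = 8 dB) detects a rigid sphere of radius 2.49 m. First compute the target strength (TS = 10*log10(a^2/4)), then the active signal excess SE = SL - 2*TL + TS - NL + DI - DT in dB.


Step 1: TS = 10*log10(2.49^2/4) = 1.9 dB
Step 2: SE = SL - 2*TL + TS - NL + DI - DT = 203 - 2*90 + (1.9) - 90 + 24 - 8 = -49.1

-49.1 dB


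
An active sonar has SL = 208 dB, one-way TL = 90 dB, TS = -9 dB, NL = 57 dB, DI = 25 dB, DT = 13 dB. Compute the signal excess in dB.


SE = SL - 2*TL + TS - NL + DI - DT = 208 - 2*90 + (-9) - 57 + 25 - 13 = -26

-26 dB


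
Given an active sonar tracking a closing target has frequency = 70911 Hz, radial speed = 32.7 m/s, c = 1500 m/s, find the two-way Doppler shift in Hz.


fd = 2*f*v/c = 2 * 70911 * 32.7 / 1500 = 3091.72

3091.72 Hz


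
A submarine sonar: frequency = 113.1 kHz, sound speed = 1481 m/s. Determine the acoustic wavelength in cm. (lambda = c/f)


1.31 cm


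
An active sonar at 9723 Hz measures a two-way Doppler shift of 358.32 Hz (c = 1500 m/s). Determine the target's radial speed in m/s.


From fd = 2*f*v/c, v = c*fd/(2*f) = 1500 * 358.32 / (2*9723) = 27.64

27.64 m/s


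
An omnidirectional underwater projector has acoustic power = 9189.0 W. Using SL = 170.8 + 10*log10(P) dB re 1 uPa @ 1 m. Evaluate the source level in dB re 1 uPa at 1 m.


SL = 170.8 + 10*log10(9189.0) = 170.8 + 39.63 = 210.43

210.43 dB


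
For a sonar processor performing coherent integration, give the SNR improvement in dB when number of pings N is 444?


Gain = 10*log10(444) = 26.47

26.47 dB


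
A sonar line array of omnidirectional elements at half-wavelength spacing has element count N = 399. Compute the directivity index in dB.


26.01 dB


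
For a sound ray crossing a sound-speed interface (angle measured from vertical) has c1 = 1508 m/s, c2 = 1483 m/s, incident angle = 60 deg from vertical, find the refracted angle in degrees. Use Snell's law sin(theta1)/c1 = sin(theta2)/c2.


sin(theta2) = (c2/c1)*sin(theta1) = (1483/1508)*sin(60 deg) = 0.85167
theta2 = arcsin(0.85167) = 58.39

58.39 deg


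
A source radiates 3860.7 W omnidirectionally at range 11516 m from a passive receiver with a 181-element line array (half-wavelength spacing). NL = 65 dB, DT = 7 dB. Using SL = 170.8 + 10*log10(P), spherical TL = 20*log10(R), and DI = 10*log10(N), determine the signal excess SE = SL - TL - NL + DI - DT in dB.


Step 1: SL = 170.8 + 10*log10(3860.7) = 206.67 dB
Step 2: TL = 20*log10(11516) = 81.23 dB
Step 3: DI = 10*log10(181) = 22.58 dB
Step 4: SE = SL - TL - NL + DI - DT = 206.67 - 81.23 - 65 + 22.58 - 7 = 76.02

76.02 dB


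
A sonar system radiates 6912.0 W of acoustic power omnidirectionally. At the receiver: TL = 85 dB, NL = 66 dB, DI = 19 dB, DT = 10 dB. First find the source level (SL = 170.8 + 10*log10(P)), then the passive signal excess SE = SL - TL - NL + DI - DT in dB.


Step 1: SL = 170.8 + 10*log10(6912.0) = 209.2 dB
Step 2: SE = SL - TL - NL + DI - DT = 209.2 - 85 - 66 + 19 - 10 = 67.2

67.2 dB


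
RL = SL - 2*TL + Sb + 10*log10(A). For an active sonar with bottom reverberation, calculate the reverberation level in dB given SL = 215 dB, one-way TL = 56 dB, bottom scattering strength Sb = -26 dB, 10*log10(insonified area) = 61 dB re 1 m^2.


RL = SL - 2*TL + Sb + 10*log10(A) = 215 - 2*56 + (-26) + 61 = 138

138 dB


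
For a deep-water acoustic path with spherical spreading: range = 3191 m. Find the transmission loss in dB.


70.08 dB


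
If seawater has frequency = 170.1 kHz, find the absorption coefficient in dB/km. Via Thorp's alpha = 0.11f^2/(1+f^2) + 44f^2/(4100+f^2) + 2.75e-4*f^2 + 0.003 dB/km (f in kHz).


f^2 = 28934.01
alpha = 0.11*28934.01/(1+28934.01) + 44*28934.01/(4100+28934.01) + 2.75e-4*28934.01 + 0.003 = 46.609

46.609 dB/km


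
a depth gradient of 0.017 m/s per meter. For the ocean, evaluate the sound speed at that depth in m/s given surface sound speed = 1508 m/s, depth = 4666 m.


c = 1508 + 0.017 * 4666 = 1587.322

1587.322 m/s


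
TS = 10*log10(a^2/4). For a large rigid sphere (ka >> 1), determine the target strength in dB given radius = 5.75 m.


9.17 dB


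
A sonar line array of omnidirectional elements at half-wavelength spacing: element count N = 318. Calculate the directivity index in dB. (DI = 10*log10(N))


DI = 10*log10(318) = 25.02

25.02 dB


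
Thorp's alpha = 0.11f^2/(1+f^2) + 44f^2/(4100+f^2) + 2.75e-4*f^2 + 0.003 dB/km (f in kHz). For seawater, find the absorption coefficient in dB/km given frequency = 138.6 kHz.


f^2 = 19209.96
alpha = 0.11*19209.96/(1+19209.96) + 44*19209.96/(4100+19209.96) + 2.75e-4*19209.96 + 0.003 = 41.657

41.657 dB/km


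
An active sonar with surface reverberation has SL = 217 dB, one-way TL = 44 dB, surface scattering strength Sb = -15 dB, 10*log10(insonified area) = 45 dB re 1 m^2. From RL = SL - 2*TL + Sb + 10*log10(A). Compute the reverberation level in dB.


RL = SL - 2*TL + Sb + 10*log10(A) = 217 - 2*44 + (-15) + 45 = 159

159 dB


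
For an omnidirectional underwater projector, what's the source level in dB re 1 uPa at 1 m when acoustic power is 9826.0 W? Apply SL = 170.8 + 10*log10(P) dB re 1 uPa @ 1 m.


SL = 170.8 + 10*log10(9826.0) = 170.8 + 39.92 = 210.72

210.72 dB


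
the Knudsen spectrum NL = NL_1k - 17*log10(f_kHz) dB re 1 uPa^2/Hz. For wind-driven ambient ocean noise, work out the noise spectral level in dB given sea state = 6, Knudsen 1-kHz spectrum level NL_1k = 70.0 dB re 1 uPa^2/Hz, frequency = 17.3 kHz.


48.95 dB


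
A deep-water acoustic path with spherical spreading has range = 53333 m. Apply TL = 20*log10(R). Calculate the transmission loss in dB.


94.54 dB


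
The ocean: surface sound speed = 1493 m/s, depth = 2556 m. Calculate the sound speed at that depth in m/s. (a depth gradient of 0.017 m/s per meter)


c = 1493 + 0.017 * 2556 = 1536.452

1536.452 m/s


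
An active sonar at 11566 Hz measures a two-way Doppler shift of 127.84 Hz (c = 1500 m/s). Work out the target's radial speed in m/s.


From fd = 2*f*v/c, v = c*fd/(2*f) = 1500 * 127.84 / (2*11566) = 8.29

8.29 m/s


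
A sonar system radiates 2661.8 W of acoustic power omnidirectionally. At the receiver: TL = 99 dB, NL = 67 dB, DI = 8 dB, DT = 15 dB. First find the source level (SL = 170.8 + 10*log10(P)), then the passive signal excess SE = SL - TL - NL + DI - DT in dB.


Step 1: SL = 170.8 + 10*log10(2661.8) = 205.05 dB
Step 2: SE = SL - TL - NL + DI - DT = 205.05 - 99 - 67 + 8 - 15 = 32.05

32.05 dB


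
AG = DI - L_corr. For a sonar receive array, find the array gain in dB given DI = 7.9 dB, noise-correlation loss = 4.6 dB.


AG = DI - L_corr = 7.9 - 4.6 = 3.3

3.3 dB


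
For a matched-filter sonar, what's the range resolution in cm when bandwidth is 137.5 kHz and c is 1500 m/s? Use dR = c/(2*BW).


dR = c/(2*BW) = 1500 / (2 * 137.5e3) = 0.0055 m = 0.55 cm

0.55 cm


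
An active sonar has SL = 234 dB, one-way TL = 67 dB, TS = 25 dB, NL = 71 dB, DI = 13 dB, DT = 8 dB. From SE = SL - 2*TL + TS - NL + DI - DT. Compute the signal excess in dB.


SE = SL - 2*TL + TS - NL + DI - DT = 234 - 2*67 + (25) - 71 + 13 - 8 = 59

59 dB


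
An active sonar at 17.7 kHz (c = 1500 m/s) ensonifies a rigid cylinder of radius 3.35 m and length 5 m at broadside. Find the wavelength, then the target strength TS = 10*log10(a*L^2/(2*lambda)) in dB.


Step 1: lambda = c/f = 1500/17700 = 0.08475 m
Step 2: TS = 10*log10(a*L^2/(2*lambda)) = 10*log10(3.35*5^2/(2*0.08475)) = 26.94

26.94 dB


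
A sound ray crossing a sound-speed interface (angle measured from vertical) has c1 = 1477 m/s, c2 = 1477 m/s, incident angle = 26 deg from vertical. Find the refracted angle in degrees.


26.0 deg


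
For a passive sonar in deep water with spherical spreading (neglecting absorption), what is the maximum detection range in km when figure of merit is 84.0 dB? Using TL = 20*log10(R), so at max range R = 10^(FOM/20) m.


At max range FOM = TL, so 20*log10(R) = 84.0
R = 10^(84.0/20) = 15848.93 m = 15.85 km

15.85 km


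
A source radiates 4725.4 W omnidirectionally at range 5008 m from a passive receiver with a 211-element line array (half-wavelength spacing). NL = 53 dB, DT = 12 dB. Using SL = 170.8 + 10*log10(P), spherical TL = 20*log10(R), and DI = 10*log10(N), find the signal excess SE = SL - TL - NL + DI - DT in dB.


91.79 dB


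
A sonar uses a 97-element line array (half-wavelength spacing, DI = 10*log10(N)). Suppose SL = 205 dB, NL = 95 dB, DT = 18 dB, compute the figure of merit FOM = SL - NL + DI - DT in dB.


Step 1: DI = 10*log10(97) = 19.87 dB
Step 2: FOM = SL - NL + DI - DT = 205 - 95 + 19.87 - 18 = 111.87

111.87 dB


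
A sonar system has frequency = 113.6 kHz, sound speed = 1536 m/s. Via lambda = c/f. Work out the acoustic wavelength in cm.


1.35 cm


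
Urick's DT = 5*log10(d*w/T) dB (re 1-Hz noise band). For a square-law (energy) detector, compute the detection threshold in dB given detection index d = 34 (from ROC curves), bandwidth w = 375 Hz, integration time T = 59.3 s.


DT = 5*log10(d*w/T) = 5*log10(34 * 375 / 59.3) = 5*log10(215.01) = 11.66

11.66 dB


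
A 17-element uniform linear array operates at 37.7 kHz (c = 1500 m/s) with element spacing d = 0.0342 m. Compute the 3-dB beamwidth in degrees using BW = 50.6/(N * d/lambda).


3.46 deg


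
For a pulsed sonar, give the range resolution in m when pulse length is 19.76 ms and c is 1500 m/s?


dR = c*tau/2 = 1500 * 19.76e-3 / 2 = 14.82

14.82 m


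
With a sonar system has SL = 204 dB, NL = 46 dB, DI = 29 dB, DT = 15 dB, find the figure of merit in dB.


FOM = SL - NL + DI - DT = 204 - 46 + 29 - 15 = 172

172 dB


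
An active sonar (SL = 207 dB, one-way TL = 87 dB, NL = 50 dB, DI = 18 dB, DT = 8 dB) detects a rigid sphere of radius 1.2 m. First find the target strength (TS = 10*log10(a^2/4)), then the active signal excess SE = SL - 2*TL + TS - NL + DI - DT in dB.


Step 1: TS = 10*log10(1.2^2/4) = -4.44 dB
Step 2: SE = SL - 2*TL + TS - NL + DI - DT = 207 - 2*87 + (-4.44) - 50 + 18 - 8 = -11.44

-11.44 dB


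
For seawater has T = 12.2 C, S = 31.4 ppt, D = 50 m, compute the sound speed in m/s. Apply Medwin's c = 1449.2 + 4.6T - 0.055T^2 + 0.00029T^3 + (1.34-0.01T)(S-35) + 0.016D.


c = 1449.2 + 4.6*12.2 - 0.055*12.2^2 + 0.00029*12.2^3 + (1.34 - 0.01*12.2)*(31.4 - 35) + 0.016*50 = 1494.08

1494.08 m/s


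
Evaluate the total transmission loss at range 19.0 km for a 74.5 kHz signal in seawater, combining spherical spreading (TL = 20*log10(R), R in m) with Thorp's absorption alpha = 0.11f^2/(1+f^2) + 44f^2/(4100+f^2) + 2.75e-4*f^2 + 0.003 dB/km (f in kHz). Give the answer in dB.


Step 1 (Thorp): alpha = 0.11*5550.25/(1+5550.25) + 44*5550.25/(4100+5550.25) + 2.75e-4*5550.25 + 0.003 = 26.9455 dB/km
Step 2: TL_spread = 20*log10(19000) = 85.58 dB
Step 3: TL_abs = alpha*R = 26.9455 * 19.0 = 511.96 dB
Step 4: TL_total = 85.58 + 511.96 = 597.54

597.54 dB


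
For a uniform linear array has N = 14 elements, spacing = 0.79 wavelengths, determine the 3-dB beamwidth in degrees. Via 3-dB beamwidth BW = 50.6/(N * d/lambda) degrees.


BW = 50.6 / (14 * 0.79) = 50.6 / 11.06 = 4.58

4.58 deg


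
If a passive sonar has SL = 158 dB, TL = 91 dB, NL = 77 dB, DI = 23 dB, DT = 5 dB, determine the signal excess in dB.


8 dB


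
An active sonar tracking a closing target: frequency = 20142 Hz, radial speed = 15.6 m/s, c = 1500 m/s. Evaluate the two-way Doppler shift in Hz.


fd = 2*f*v/c = 2 * 20142 * 15.6 / 1500 = 418.95

418.95 Hz


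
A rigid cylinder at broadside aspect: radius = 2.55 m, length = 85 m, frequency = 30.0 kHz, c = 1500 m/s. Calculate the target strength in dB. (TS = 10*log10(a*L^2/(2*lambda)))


52.65 dB


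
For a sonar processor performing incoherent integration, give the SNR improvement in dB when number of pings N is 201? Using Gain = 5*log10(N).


Gain = 5*log10(201) = 11.52

11.52 dB


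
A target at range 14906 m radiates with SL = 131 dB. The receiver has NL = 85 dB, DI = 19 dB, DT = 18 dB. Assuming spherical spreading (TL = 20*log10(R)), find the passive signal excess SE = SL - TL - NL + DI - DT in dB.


-36.47 dB


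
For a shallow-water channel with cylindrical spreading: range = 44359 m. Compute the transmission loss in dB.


TL = 10*log10(44359) = 46.47

46.47 dB


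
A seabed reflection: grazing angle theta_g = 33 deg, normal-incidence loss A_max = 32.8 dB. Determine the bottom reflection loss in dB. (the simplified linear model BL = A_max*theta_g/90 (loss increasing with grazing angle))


BL = A_max * theta_g / 90 = 32.8 * 33 / 90 = 12.03

12.03 dB


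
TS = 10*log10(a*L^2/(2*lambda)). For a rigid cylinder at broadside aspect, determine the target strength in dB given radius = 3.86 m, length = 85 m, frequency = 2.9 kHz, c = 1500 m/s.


lambda = 1500/2900 = 0.51724 m
TS = 10*log10(3.86*85^2/(2*0.51724)) = 44.31

44.31 dB


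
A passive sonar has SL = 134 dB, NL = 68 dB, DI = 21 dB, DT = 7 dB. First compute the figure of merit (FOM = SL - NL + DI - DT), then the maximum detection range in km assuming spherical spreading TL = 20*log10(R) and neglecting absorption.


Step 1: FOM = SL - NL + DI - DT = 134 - 68 + 21 - 7 = 80 dB
Step 2: at max range FOM = TL = 20*log10(R), so R = 10^(80/20) = 10000.0 m = 10.0 km

10.0 km


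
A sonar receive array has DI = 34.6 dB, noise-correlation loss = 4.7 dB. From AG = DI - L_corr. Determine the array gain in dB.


AG = DI - L_corr = 34.6 - 4.7 = 29.9

29.9 dB


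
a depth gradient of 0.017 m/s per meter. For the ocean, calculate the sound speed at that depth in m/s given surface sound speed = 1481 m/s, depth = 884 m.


c = 1481 + 0.017 * 884 = 1496.028

1496.028 m/s


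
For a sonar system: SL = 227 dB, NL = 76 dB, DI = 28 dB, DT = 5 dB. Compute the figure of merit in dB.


174 dB


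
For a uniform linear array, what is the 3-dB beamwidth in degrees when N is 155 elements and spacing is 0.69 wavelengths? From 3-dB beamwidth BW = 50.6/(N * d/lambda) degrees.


BW = 50.6 / (155 * 0.69) = 50.6 / 106.95 = 0.47

0.47 deg


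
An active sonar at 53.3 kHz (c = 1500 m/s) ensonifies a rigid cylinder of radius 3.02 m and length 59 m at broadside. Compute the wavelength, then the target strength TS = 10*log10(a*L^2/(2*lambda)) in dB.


Step 1: lambda = c/f = 1500/53300 = 0.02814 m
Step 2: TS = 10*log10(a*L^2/(2*lambda)) = 10*log10(3.02*59^2/(2*0.02814)) = 52.71

52.71 dB


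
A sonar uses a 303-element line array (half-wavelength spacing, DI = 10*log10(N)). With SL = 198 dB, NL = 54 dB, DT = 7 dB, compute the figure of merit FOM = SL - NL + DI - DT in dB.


Step 1: DI = 10*log10(303) = 24.81 dB
Step 2: FOM = SL - NL + DI - DT = 198 - 54 + 24.81 - 7 = 161.81

161.81 dB


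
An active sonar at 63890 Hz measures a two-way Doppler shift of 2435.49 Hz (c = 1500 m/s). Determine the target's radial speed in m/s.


28.59 m/s


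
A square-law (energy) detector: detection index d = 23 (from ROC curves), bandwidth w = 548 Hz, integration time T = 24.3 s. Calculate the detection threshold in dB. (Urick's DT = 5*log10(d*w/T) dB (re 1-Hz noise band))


DT = 5*log10(d*w/T) = 5*log10(23 * 548 / 24.3) = 5*log10(518.68) = 13.57

13.57 dB


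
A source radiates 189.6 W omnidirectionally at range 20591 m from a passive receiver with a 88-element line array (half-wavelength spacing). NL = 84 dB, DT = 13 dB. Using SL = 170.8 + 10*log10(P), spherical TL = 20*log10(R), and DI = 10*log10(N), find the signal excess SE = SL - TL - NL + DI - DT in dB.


Step 1: SL = 170.8 + 10*log10(189.6) = 193.58 dB
Step 2: TL = 20*log10(20591) = 86.27 dB
Step 3: DI = 10*log10(88) = 19.44 dB
Step 4: SE = SL - TL - NL + DI - DT = 193.58 - 86.27 - 84 + 19.44 - 13 = 29.75

29.75 dB


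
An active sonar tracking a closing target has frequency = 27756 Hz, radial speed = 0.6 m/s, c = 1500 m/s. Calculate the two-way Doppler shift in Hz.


fd = 2*f*v/c = 2 * 27756 * 0.6 / 1500 = 22.2

22.2 Hz


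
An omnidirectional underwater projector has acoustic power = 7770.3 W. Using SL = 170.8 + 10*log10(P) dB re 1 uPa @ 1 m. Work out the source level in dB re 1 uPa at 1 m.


SL = 170.8 + 10*log10(7770.3) = 170.8 + 38.9 = 209.7

209.7 dB


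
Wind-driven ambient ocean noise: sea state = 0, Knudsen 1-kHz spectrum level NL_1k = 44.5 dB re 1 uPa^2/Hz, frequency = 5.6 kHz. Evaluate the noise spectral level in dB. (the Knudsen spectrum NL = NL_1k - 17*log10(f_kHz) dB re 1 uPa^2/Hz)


NL = NL_1k - 17*log10(f_kHz) = 44.5 - 17*log10(5.6) = 44.5 - (12.72) = 31.78

31.78 dB


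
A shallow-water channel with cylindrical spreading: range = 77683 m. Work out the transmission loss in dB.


48.9 dB


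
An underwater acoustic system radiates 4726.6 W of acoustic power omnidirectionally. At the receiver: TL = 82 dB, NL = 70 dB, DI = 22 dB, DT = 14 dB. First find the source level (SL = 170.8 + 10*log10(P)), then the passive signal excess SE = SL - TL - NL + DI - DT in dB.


Step 1: SL = 170.8 + 10*log10(4726.6) = 207.55 dB
Step 2: SE = SL - TL - NL + DI - DT = 207.55 - 82 - 70 + 22 - 14 = 63.55

63.55 dB


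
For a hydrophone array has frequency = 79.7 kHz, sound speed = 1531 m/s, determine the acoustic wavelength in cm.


lambda = c/f = 1531 / 79700 = 0.0192 m = 1.92 cm

1.92 cm


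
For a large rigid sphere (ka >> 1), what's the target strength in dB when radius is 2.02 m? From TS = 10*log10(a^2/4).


TS = 10*log10(2.02^2 / 4) = 10*log10(1.0201) = 0.09

0.09 dB


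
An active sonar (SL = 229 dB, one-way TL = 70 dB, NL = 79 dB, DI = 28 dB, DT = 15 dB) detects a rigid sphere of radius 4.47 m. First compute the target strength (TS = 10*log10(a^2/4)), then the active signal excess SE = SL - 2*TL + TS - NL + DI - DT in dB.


Step 1: TS = 10*log10(4.47^2/4) = 6.99 dB
Step 2: SE = SL - 2*TL + TS - NL + DI - DT = 229 - 2*70 + (6.99) - 79 + 28 - 15 = 29.99

29.99 dB


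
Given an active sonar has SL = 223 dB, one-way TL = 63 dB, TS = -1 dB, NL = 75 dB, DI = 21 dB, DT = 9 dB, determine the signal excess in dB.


33 dB


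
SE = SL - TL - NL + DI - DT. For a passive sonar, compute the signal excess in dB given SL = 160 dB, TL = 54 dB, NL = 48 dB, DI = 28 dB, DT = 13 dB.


73 dB


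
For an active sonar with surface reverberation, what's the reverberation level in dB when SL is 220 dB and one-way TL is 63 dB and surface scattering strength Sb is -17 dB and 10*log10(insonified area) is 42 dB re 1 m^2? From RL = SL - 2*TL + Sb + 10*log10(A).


RL = SL - 2*TL + Sb + 10*log10(A) = 220 - 2*63 + (-17) + 42 = 119

119 dB


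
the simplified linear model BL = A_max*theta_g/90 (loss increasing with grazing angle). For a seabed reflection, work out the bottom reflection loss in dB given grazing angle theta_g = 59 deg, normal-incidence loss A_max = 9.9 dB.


BL = A_max * theta_g / 90 = 9.9 * 59 / 90 = 6.49

6.49 dB


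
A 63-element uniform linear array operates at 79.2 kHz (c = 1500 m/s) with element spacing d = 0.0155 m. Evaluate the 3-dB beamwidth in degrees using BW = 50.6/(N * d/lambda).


Step 1: lambda = 1500/79200 = 0.01894 m
Step 2: d/lambda = 0.0155/0.01894 = 0.8184
Step 3: BW = 50.6/(N * d/lambda) = 50.6/(63 * 0.8184) = 0.98

0.98 deg


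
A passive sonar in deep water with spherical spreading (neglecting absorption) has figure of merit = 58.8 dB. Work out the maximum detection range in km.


At max range FOM = TL, so 20*log10(R) = 58.8
R = 10^(58.8/20) = 870.96 m = 0.87 km

0.87 km


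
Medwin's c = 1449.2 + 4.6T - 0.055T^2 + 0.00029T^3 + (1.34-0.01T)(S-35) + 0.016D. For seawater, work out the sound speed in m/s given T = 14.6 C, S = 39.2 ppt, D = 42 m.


c = 1449.2 + 4.6*14.6 - 0.055*14.6^2 + 0.00029*14.6^3 + (1.34 - 0.01*14.6)*(39.2 - 35) + 0.016*42 = 1511.23

1511.23 m/s


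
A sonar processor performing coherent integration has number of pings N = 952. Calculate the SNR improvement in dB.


Gain = 10*log10(952) = 29.79

29.79 dB


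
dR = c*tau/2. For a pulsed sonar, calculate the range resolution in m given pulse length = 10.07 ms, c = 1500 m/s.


7.5525 m


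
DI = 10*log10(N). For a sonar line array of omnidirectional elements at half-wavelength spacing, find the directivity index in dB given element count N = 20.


DI = 10*log10(20) = 13.01

13.01 dB


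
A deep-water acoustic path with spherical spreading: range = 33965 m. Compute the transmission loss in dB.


90.62 dB


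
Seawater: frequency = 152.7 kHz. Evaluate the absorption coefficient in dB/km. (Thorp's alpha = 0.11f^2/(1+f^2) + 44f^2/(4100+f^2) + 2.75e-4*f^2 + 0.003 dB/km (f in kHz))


43.945 dB/km


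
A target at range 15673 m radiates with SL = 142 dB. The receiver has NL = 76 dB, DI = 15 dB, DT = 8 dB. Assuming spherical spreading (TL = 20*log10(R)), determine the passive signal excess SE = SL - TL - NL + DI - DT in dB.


-10.9 dB


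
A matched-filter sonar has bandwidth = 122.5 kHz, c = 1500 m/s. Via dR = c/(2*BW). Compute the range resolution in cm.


dR = c/(2*BW) = 1500 / (2 * 122.5e3) = 0.0061 m = 0.61 cm

0.61 cm


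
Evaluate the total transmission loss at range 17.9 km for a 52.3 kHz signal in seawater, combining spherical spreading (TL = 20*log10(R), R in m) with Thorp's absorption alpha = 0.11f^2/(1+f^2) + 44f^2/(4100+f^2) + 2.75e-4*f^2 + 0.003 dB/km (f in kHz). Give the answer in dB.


Step 1 (Thorp): alpha = 0.11*2735.29/(1+2735.29) + 44*2735.29/(4100+2735.29) + 2.75e-4*2735.29 + 0.003 = 18.4727 dB/km
Step 2: TL_spread = 20*log10(17900) = 85.06 dB
Step 3: TL_abs = alpha*R = 18.4727 * 17.9 = 330.66 dB
Step 4: TL_total = 85.06 + 330.66 = 415.72

415.72 dB


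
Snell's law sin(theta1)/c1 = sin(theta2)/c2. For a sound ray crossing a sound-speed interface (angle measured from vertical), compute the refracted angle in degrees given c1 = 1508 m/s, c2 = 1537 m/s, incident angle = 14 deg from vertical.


14.27 deg


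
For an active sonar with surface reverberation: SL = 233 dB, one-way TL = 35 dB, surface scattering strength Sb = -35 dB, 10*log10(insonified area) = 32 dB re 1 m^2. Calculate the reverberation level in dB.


RL = SL - 2*TL + Sb + 10*log10(A) = 233 - 2*35 + (-35) + 32 = 160

160 dB


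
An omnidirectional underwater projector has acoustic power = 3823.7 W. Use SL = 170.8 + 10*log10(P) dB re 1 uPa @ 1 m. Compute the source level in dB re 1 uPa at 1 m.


206.62 dB


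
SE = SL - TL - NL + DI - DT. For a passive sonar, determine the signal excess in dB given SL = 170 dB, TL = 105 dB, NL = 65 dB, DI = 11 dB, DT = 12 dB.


SE = SL - TL - NL + DI - DT = 170 - 105 - 65 + 11 - 12 = -1

-1 dB


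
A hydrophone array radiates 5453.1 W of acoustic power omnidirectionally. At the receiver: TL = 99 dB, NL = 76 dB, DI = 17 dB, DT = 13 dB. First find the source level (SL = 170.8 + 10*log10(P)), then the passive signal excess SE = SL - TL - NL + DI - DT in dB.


Step 1: SL = 170.8 + 10*log10(5453.1) = 208.17 dB
Step 2: SE = SL - TL - NL + DI - DT = 208.17 - 99 - 76 + 17 - 13 = 37.17

37.17 dB


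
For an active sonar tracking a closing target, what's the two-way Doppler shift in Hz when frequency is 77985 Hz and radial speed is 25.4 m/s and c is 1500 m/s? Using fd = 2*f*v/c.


2641.09 Hz


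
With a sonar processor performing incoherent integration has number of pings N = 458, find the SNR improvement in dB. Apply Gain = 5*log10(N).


13.3 dB


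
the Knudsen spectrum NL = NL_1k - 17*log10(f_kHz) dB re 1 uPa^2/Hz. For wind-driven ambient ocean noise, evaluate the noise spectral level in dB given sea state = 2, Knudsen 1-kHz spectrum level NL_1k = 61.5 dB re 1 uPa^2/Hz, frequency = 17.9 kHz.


40.2 dB


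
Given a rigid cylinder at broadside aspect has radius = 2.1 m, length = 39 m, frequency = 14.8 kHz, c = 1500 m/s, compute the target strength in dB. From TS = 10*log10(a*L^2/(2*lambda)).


lambda = 1500/14800 = 0.10135 m
TS = 10*log10(2.1*39^2/(2*0.10135)) = 41.97

41.97 dB


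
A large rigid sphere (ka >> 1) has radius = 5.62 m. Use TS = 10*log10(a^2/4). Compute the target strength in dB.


8.97 dB


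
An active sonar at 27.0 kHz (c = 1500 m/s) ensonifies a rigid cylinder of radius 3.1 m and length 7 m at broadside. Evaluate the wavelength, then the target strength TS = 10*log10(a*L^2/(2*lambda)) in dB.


Step 1: lambda = c/f = 1500/27000 = 0.05556 m
Step 2: TS = 10*log10(a*L^2/(2*lambda)) = 10*log10(3.1*7^2/(2*0.05556)) = 31.36

31.36 dB


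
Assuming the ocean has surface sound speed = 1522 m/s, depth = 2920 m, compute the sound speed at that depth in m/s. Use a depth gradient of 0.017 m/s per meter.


c = 1522 + 0.017 * 2920 = 1571.64

1571.64 m/s


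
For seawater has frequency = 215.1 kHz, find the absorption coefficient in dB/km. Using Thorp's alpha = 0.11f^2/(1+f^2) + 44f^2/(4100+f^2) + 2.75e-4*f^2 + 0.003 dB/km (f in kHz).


f^2 = 46268.01
alpha = 0.11*46268.01/(1+46268.01) + 44*46268.01/(4100+46268.01) + 2.75e-4*46268.01 + 0.003 = 53.255

53.255 dB/km


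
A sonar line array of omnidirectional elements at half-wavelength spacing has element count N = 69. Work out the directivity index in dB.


DI = 10*log10(69) = 18.39

18.39 dB


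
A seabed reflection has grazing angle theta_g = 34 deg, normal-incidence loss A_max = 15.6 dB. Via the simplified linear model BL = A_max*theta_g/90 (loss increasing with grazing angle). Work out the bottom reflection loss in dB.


BL = A_max * theta_g / 90 = 15.6 * 34 / 90 = 5.89

5.89 dB


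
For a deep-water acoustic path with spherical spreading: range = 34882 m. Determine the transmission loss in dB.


TL = 20*log10(34882) = 90.85

90.85 dB


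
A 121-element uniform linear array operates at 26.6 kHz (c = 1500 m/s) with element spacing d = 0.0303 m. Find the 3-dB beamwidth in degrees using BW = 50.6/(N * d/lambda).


Step 1: lambda = 1500/26600 = 0.05639 m
Step 2: d/lambda = 0.0303/0.05639 = 0.5373
Step 3: BW = 50.6/(N * d/lambda) = 50.6/(121 * 0.5373) = 0.78

0.78 deg


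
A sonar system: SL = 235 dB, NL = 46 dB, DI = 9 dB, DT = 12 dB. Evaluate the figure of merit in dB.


186 dB


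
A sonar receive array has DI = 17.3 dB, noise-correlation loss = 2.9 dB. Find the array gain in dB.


AG = DI - L_corr = 17.3 - 2.9 = 14.4

14.4 dB


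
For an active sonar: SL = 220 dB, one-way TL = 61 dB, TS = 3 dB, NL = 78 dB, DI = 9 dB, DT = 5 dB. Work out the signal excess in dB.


27 dB


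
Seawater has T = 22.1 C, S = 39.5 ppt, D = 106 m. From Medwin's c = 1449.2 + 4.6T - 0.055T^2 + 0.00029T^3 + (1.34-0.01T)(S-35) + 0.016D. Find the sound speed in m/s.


c = 1449.2 + 4.6*22.1 - 0.055*22.1^2 + 0.00029*22.1^3 + (1.34 - 0.01*22.1)*(39.5 - 35) + 0.016*106 = 1533.86

1533.86 m/s


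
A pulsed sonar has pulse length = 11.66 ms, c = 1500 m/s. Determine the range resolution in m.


dR = c*tau/2 = 1500 * 11.66e-3 / 2 = 8.745

8.745 m


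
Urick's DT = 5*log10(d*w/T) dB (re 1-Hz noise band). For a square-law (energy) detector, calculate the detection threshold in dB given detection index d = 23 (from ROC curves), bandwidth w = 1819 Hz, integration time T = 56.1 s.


14.36 dB


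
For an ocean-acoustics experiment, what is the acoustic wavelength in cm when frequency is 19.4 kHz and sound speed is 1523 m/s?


lambda = c/f = 1523 / 19400 = 0.0785 m = 7.85 cm

7.85 cm


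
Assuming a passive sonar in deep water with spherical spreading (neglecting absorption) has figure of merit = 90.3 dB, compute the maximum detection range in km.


At max range FOM = TL, so 20*log10(R) = 90.3
R = 10^(90.3/20) = 32734.07 m = 32.73 km

32.73 km


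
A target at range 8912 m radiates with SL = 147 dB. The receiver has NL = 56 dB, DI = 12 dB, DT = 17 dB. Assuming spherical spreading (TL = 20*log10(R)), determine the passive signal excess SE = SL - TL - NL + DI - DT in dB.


Step 1: TL = 20*log10(8912) = 79.0 dB
Step 2: SE = 147 - 79.0 - 56 + 12 - 17 = 7.0

7.0 dB


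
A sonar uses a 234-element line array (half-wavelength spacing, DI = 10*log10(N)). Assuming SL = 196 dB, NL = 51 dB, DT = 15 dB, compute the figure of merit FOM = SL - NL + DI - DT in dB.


Step 1: DI = 10*log10(234) = 23.69 dB
Step 2: FOM = SL - NL + DI - DT = 196 - 51 + 23.69 - 15 = 153.69

153.69 dB


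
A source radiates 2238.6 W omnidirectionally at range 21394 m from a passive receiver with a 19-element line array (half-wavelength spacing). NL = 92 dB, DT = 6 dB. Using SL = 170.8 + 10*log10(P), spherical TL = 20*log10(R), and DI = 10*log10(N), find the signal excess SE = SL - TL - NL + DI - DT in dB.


Step 1: SL = 170.8 + 10*log10(2238.6) = 204.3 dB
Step 2: TL = 20*log10(21394) = 86.61 dB
Step 3: DI = 10*log10(19) = 12.79 dB
Step 4: SE = SL - TL - NL + DI - DT = 204.3 - 86.61 - 92 + 12.79 - 6 = 32.48

32.48 dB


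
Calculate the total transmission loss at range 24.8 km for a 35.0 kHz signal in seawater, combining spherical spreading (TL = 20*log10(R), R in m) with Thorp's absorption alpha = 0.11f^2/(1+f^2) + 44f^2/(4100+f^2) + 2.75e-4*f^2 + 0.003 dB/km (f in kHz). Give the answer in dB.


Step 1 (Thorp): alpha = 0.11*1225.0/(1+1225.0) + 44*1225.0/(4100+1225.0) + 2.75e-4*1225.0 + 0.003 = 10.5719 dB/km
Step 2: TL_spread = 20*log10(24800) = 87.89 dB
Step 3: TL_abs = alpha*R = 10.5719 * 24.8 = 262.18 dB
Step 4: TL_total = 87.89 + 262.18 = 350.07

350.07 dB


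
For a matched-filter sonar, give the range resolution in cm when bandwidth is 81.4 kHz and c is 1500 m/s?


dR = c/(2*BW) = 1500 / (2 * 81.4e3) = 0.0092 m = 0.92 cm

0.92 cm


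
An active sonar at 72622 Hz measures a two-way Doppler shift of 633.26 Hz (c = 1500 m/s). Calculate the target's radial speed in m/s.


From fd = 2*f*v/c, v = c*fd/(2*f) = 1500 * 633.26 / (2*72622) = 6.54

6.54 m/s


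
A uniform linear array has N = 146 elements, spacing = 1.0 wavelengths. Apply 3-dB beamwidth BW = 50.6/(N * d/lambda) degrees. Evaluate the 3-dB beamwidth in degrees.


BW = 50.6 / (146 * 1.0) = 50.6 / 146.0 = 0.35

0.35 deg


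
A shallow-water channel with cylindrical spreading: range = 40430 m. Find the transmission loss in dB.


TL = 10*log10(40430) = 46.07

46.07 dB


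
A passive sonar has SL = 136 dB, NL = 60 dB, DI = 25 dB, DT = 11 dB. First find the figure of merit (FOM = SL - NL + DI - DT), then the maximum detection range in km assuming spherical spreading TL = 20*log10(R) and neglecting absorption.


Step 1: FOM = SL - NL + DI - DT = 136 - 60 + 25 - 11 = 90 dB
Step 2: at max range FOM = TL = 20*log10(R), so R = 10^(90/20) = 31622.78 m = 31.62 km

31.62 km


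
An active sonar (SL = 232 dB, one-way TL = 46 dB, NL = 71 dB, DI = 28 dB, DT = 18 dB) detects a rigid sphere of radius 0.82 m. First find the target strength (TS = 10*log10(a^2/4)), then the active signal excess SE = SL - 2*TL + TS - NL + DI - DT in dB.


Step 1: TS = 10*log10(0.82^2/4) = -7.74 dB
Step 2: SE = SL - 2*TL + TS - NL + DI - DT = 232 - 2*46 + (-7.74) - 71 + 28 - 18 = 71.26

71.26 dB


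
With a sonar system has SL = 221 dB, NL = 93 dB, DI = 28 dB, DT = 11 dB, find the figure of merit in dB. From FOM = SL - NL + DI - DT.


145 dB


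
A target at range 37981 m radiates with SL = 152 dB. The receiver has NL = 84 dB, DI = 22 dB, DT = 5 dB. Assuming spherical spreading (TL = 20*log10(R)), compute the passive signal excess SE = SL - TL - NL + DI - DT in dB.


Step 1: TL = 20*log10(37981) = 91.59 dB
Step 2: SE = 152 - 91.59 - 84 + 22 - 5 = -6.59

-6.59 dB


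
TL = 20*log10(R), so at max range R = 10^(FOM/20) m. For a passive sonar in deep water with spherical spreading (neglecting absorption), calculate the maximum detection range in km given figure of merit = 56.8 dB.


0.69 km
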